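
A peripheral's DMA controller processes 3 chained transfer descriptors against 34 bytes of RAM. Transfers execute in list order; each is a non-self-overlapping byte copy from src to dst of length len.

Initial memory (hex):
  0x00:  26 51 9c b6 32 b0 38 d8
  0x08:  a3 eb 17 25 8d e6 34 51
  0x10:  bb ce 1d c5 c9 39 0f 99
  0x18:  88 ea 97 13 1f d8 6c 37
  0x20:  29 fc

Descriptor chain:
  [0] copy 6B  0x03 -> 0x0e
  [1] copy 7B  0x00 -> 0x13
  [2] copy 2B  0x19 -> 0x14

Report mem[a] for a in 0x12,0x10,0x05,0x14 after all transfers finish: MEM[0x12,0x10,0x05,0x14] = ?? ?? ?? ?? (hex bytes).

[0] 0x03->0x0e len=6 : b6 32 b0 38 d8 a3
[1] 0x00->0x13 len=7 : 26 51 9c b6 32 b0 38
[2] 0x19->0x14 len=2 : 38 97
query mem[0x12]=0xd8, mem[0x10]=0xb0, mem[0x05]=0xb0, mem[0x14]=0x38

MEM[0x12,0x10,0x05,0x14] = d8 b0 b0 38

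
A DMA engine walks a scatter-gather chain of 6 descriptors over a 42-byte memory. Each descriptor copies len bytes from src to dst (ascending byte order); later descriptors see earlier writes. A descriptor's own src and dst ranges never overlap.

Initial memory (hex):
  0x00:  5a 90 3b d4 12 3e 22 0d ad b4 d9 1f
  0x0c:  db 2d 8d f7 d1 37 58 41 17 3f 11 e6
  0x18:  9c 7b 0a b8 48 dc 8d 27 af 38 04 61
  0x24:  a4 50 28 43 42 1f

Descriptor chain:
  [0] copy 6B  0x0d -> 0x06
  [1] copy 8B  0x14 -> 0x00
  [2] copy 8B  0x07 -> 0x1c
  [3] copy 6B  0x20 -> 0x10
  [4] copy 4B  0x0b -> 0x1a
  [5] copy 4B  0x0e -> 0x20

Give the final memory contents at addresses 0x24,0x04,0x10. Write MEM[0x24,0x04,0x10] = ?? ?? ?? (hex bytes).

MEM[0x24,0x04,0x10] = a4 9c 58

#0 dst[0x06+6] := {0x2d,0x8d,0xf7,0xd1,0x37,0x58}
#1 dst[0x00+8] := {0x17,0x3f,0x11,0xe6,0x9c,0x7b,0x0a,0xb8}
#2 dst[0x1c+8] := {0xb8,0xf7,0xd1,0x37,0x58,0xdb,0x2d,0x8d}
#3 dst[0x10+6] := {0x58,0xdb,0x2d,0x8d,0xa4,0x50}
#4 dst[0x1a+4] := {0x58,0xdb,0x2d,0x8d}
#5 dst[0x20+4] := {0x8d,0xf7,0x58,0xdb}
query mem[0x24]=0xa4, mem[0x04]=0x9c, mem[0x10]=0x58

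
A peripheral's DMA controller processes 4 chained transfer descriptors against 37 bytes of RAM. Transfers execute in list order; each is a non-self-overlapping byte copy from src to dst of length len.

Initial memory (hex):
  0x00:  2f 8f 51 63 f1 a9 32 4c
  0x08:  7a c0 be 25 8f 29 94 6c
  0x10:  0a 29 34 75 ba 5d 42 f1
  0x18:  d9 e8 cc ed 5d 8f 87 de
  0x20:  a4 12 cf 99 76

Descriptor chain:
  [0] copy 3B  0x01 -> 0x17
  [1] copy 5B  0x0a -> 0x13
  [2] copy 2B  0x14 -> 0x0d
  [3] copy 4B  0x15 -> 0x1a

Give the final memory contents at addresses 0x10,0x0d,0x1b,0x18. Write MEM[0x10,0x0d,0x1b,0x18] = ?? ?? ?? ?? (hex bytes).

D0: mem[0x17..0x19] <- [8f 51 63]
D1: mem[0x13..0x17] <- [be 25 8f 29 94]
D2: mem[0x0d..0x0e] <- [25 8f]
D3: mem[0x1a..0x1d] <- [8f 29 94 51]
query mem[0x10]=0x0a, mem[0x0d]=0x25, mem[0x1b]=0x29, mem[0x18]=0x51

MEM[0x10,0x0d,0x1b,0x18] = 0a 25 29 51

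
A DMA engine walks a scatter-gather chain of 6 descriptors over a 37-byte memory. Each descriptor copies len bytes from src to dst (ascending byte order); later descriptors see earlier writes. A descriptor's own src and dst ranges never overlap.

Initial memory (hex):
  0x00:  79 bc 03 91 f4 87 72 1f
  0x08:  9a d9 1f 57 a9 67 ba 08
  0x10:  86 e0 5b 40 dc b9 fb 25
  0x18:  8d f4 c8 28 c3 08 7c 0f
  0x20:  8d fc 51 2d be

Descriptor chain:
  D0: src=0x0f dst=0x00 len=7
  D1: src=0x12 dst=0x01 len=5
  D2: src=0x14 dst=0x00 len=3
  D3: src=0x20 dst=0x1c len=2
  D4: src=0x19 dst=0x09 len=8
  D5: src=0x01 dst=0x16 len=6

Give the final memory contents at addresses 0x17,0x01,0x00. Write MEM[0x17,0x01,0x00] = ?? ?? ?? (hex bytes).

MEM[0x17,0x01,0x00] = fb b9 dc

#0 dst[0x00+7] := {0x08,0x86,0xe0,0x5b,0x40,0xdc,0xb9}
#1 dst[0x01+5] := {0x5b,0x40,0xdc,0xb9,0xfb}
#2 dst[0x00+3] := {0xdc,0xb9,0xfb}
#3 dst[0x1c+2] := {0x8d,0xfc}
#4 dst[0x09+8] := {0xf4,0xc8,0x28,0x8d,0xfc,0x7c,0x0f,0x8d}
#5 dst[0x16+6] := {0xb9,0xfb,0xdc,0xb9,0xfb,0xb9}
query mem[0x17]=0xfb, mem[0x01]=0xb9, mem[0x00]=0xdc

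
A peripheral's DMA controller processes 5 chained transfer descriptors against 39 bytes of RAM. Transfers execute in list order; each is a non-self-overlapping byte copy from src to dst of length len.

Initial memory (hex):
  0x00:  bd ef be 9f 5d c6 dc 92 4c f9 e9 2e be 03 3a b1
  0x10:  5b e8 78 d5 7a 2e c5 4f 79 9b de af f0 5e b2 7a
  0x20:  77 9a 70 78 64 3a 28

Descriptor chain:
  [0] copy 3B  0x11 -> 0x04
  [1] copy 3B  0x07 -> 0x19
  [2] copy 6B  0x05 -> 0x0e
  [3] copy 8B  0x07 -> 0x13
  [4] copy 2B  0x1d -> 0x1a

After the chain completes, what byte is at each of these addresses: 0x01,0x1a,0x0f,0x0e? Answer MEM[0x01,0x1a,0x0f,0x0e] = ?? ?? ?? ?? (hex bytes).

MEM[0x01,0x1a,0x0f,0x0e] = ef 5e d5 78

  after D0: wrote 3B at 0x04 = e878d5
  after D1: wrote 3B at 0x19 = 924cf9
  after D2: wrote 6B at 0x0e = 78d5924cf9e9
  after D3: wrote 8B at 0x13 = 924cf9e92ebe0378
  after D4: wrote 2B at 0x1a = 5eb2
query mem[0x01]=0xef, mem[0x1a]=0x5e, mem[0x0f]=0xd5, mem[0x0e]=0x78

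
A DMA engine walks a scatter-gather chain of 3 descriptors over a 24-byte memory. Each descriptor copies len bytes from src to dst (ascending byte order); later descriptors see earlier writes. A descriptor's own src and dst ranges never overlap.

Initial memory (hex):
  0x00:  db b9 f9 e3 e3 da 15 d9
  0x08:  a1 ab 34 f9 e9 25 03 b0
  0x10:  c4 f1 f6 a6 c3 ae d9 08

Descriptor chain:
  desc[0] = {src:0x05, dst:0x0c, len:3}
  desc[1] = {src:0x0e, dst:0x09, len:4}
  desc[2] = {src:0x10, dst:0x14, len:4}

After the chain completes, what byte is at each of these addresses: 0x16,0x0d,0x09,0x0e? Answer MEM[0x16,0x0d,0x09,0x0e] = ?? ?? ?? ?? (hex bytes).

MEM[0x16,0x0d,0x09,0x0e] = f6 15 d9 d9

[0] 0x05->0x0c len=3 : da 15 d9
[1] 0x0e->0x09 len=4 : d9 b0 c4 f1
[2] 0x10->0x14 len=4 : c4 f1 f6 a6
query mem[0x16]=0xf6, mem[0x0d]=0x15, mem[0x09]=0xd9, mem[0x0e]=0xd9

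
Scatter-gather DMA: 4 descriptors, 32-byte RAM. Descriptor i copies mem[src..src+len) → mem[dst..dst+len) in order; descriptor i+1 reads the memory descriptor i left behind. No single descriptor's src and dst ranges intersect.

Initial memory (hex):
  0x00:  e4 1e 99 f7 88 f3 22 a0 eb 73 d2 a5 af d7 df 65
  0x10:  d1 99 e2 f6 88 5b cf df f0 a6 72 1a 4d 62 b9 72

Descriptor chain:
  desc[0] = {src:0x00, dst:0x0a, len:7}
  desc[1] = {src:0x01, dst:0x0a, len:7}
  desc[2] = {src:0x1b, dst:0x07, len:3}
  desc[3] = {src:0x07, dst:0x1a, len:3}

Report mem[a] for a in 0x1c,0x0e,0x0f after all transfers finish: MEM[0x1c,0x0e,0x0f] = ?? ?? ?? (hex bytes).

#0 dst[0x0a+7] := {0xe4,0x1e,0x99,0xf7,0x88,0xf3,0x22}
#1 dst[0x0a+7] := {0x1e,0x99,0xf7,0x88,0xf3,0x22,0xa0}
#2 dst[0x07+3] := {0x1a,0x4d,0x62}
#3 dst[0x1a+3] := {0x1a,0x4d,0x62}
query mem[0x1c]=0x62, mem[0x0e]=0xf3, mem[0x0f]=0x22

MEM[0x1c,0x0e,0x0f] = 62 f3 22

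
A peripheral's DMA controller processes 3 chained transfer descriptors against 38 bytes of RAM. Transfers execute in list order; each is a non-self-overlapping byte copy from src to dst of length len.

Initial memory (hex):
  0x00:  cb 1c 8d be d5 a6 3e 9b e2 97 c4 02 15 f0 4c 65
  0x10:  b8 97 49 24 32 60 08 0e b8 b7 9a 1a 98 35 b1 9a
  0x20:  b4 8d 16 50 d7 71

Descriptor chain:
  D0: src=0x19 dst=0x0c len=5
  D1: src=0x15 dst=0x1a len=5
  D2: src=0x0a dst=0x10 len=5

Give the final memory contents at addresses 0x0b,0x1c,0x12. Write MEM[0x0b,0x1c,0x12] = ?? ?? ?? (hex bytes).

MEM[0x0b,0x1c,0x12] = 02 0e b7

[0] 0x19->0x0c len=5 : b7 9a 1a 98 35
[1] 0x15->0x1a len=5 : 60 08 0e b8 b7
[2] 0x0a->0x10 len=5 : c4 02 b7 9a 1a
query mem[0x0b]=0x02, mem[0x1c]=0x0e, mem[0x12]=0xb7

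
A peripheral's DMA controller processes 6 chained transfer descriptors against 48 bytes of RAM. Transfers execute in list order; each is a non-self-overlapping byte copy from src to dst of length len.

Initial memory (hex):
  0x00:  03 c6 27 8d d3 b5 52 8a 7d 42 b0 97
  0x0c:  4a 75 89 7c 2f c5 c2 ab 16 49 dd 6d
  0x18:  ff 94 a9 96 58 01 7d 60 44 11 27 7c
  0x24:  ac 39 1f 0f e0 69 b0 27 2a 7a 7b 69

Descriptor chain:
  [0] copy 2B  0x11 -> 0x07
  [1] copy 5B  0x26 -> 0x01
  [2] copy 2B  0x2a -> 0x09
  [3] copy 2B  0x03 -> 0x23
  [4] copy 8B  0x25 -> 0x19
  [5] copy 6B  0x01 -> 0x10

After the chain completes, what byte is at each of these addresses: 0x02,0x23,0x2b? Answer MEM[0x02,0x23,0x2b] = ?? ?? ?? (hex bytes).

  after D0: wrote 2B at 0x07 = c5c2
  after D1: wrote 5B at 0x01 = 1f0fe069b0
  after D2: wrote 2B at 0x09 = b027
  after D3: wrote 2B at 0x23 = e069
  after D4: wrote 8B at 0x19 = 391f0fe069b0272a
  after D5: wrote 6B at 0x10 = 1f0fe069b052
query mem[0x02]=0x0f, mem[0x23]=0xe0, mem[0x2b]=0x27

MEM[0x02,0x23,0x2b] = 0f e0 27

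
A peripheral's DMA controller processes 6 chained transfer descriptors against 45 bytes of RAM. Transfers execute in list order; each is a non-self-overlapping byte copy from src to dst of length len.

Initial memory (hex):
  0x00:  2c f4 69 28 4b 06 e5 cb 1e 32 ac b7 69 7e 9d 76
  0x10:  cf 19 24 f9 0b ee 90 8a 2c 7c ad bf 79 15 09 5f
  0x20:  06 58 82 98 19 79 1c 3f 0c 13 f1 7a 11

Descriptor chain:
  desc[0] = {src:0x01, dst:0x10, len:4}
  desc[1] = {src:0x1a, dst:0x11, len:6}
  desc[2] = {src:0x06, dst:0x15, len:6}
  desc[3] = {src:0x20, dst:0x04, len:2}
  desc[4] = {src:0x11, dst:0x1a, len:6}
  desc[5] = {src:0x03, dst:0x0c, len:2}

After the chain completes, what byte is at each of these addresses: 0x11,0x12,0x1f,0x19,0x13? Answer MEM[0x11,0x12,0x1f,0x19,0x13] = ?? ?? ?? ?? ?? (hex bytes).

  after D0: wrote 4B at 0x10 = f469284b
  after D1: wrote 6B at 0x11 = adbf7915095f
  after D2: wrote 6B at 0x15 = e5cb1e32acb7
  after D3: wrote 2B at 0x04 = 0658
  after D4: wrote 6B at 0x1a = adbf7915e5cb
  after D5: wrote 2B at 0x0c = 2806
query mem[0x11]=0xad, mem[0x12]=0xbf, mem[0x1f]=0xcb, mem[0x19]=0xac, mem[0x13]=0x79

MEM[0x11,0x12,0x1f,0x19,0x13] = ad bf cb ac 79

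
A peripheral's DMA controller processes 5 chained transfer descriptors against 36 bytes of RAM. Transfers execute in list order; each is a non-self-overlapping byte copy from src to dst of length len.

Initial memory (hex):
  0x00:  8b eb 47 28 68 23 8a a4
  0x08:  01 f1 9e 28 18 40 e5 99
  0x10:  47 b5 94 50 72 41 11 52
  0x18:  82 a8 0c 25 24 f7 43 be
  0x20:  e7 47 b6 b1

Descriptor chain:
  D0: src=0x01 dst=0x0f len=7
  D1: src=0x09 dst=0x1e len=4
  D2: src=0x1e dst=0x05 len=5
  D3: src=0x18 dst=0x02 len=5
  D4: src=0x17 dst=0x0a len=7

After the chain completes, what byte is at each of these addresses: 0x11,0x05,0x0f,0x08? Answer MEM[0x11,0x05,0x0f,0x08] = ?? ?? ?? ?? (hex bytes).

[0] 0x01->0x0f len=7 : eb 47 28 68 23 8a a4
[1] 0x09->0x1e len=4 : f1 9e 28 18
[2] 0x1e->0x05 len=5 : f1 9e 28 18 b6
[3] 0x18->0x02 len=5 : 82 a8 0c 25 24
[4] 0x17->0x0a len=7 : 52 82 a8 0c 25 24 f7
query mem[0x11]=0x28, mem[0x05]=0x25, mem[0x0f]=0x24, mem[0x08]=0x18

MEM[0x11,0x05,0x0f,0x08] = 28 25 24 18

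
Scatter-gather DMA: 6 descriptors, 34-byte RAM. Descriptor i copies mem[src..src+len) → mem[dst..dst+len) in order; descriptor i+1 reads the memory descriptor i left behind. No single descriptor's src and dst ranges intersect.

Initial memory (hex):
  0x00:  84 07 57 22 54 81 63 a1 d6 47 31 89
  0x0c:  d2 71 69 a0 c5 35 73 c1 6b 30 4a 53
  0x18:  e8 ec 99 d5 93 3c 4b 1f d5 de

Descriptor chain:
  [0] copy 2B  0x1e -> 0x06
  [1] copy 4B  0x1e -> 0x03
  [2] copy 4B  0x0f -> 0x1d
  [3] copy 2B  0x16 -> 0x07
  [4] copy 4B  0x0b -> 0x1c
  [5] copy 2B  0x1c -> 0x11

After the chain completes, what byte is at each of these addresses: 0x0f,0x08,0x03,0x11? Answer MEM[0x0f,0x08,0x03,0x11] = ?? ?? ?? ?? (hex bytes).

#0 dst[0x06+2] := {0x4b,0x1f}
#1 dst[0x03+4] := {0x4b,0x1f,0xd5,0xde}
#2 dst[0x1d+4] := {0xa0,0xc5,0x35,0x73}
#3 dst[0x07+2] := {0x4a,0x53}
#4 dst[0x1c+4] := {0x89,0xd2,0x71,0x69}
#5 dst[0x11+2] := {0x89,0xd2}
query mem[0x0f]=0xa0, mem[0x08]=0x53, mem[0x03]=0x4b, mem[0x11]=0x89

MEM[0x0f,0x08,0x03,0x11] = a0 53 4b 89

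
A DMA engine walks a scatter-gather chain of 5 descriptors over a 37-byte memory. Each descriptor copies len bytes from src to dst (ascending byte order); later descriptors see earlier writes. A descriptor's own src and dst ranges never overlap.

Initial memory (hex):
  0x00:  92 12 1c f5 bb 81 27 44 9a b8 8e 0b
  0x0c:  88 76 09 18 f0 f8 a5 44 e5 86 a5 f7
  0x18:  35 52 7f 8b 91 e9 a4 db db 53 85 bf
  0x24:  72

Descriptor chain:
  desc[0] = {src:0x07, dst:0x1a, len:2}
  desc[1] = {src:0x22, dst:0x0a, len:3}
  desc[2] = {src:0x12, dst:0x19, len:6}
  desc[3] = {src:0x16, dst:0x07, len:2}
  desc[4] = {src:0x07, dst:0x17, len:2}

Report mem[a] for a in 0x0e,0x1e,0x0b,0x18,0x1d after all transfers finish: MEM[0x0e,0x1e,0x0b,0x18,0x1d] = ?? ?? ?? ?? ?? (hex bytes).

#0 dst[0x1a+2] := {0x44,0x9a}
#1 dst[0x0a+3] := {0x85,0xbf,0x72}
#2 dst[0x19+6] := {0xa5,0x44,0xe5,0x86,0xa5,0xf7}
#3 dst[0x07+2] := {0xa5,0xf7}
#4 dst[0x17+2] := {0xa5,0xf7}
query mem[0x0e]=0x09, mem[0x1e]=0xf7, mem[0x0b]=0xbf, mem[0x18]=0xf7, mem[0x1d]=0xa5

MEM[0x0e,0x1e,0x0b,0x18,0x1d] = 09 f7 bf f7 a5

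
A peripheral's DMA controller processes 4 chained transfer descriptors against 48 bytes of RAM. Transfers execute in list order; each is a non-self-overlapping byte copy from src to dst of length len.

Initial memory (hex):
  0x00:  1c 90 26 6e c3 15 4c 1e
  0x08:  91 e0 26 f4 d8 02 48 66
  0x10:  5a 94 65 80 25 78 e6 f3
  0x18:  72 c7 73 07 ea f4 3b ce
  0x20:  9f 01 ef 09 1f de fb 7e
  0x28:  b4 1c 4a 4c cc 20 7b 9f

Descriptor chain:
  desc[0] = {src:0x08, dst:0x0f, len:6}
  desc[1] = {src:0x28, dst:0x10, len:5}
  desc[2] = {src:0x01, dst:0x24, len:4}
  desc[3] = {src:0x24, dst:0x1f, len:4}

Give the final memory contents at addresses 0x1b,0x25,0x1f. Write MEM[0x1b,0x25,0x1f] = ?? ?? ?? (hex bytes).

MEM[0x1b,0x25,0x1f] = 07 26 90

[0] 0x08->0x0f len=6 : 91 e0 26 f4 d8 02
[1] 0x28->0x10 len=5 : b4 1c 4a 4c cc
[2] 0x01->0x24 len=4 : 90 26 6e c3
[3] 0x24->0x1f len=4 : 90 26 6e c3
query mem[0x1b]=0x07, mem[0x25]=0x26, mem[0x1f]=0x90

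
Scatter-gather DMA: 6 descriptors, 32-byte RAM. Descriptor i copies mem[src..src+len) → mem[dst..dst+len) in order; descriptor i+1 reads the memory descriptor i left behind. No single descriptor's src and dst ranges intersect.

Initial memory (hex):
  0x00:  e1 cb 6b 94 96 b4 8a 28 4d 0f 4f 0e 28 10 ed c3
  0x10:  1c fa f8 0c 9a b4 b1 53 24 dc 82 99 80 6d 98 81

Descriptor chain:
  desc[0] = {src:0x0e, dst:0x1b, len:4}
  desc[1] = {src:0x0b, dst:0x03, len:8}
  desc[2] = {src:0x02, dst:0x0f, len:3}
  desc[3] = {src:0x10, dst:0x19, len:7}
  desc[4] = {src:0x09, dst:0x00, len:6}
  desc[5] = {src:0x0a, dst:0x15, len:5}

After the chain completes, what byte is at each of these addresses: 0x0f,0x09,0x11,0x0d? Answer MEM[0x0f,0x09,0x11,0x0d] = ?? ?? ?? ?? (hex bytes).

MEM[0x0f,0x09,0x11,0x0d] = 6b fa 28 10

#0 dst[0x1b+4] := {0xed,0xc3,0x1c,0xfa}
#1 dst[0x03+8] := {0x0e,0x28,0x10,0xed,0xc3,0x1c,0xfa,0xf8}
#2 dst[0x0f+3] := {0x6b,0x0e,0x28}
#3 dst[0x19+7] := {0x0e,0x28,0xf8,0x0c,0x9a,0xb4,0xb1}
#4 dst[0x00+6] := {0xfa,0xf8,0x0e,0x28,0x10,0xed}
#5 dst[0x15+5] := {0xf8,0x0e,0x28,0x10,0xed}
query mem[0x0f]=0x6b, mem[0x09]=0xfa, mem[0x11]=0x28, mem[0x0d]=0x10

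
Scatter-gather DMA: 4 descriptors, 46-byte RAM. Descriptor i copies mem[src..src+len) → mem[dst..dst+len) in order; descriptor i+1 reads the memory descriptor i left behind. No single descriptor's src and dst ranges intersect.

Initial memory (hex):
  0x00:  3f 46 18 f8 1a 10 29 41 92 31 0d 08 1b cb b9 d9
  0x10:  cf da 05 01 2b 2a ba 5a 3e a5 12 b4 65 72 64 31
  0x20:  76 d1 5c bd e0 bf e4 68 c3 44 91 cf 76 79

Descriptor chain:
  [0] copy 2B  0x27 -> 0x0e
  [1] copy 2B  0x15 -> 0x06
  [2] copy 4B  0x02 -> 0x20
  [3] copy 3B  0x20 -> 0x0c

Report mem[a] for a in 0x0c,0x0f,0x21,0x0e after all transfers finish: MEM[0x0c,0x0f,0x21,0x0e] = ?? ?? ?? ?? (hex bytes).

D0: mem[0x0e..0x0f] <- [68 c3]
D1: mem[0x06..0x07] <- [2a ba]
D2: mem[0x20..0x23] <- [18 f8 1a 10]
D3: mem[0x0c..0x0e] <- [18 f8 1a]
query mem[0x0c]=0x18, mem[0x0f]=0xc3, mem[0x21]=0xf8, mem[0x0e]=0x1a

MEM[0x0c,0x0f,0x21,0x0e] = 18 c3 f8 1a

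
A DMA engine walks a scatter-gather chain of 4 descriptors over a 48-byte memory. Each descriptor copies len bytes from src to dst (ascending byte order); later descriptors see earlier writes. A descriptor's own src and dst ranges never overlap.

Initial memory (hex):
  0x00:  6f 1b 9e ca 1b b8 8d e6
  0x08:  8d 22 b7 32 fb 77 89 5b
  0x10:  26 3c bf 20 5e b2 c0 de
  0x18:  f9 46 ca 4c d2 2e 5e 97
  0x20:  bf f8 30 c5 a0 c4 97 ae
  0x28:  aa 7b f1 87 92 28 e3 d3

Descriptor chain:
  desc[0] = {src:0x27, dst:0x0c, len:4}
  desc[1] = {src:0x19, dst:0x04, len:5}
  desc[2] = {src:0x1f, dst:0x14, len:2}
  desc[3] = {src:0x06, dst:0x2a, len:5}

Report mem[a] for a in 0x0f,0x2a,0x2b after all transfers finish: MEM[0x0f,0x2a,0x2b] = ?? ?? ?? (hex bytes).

MEM[0x0f,0x2a,0x2b] = f1 4c d2

[0] 0x27->0x0c len=4 : ae aa 7b f1
[1] 0x19->0x04 len=5 : 46 ca 4c d2 2e
[2] 0x1f->0x14 len=2 : 97 bf
[3] 0x06->0x2a len=5 : 4c d2 2e 22 b7
query mem[0x0f]=0xf1, mem[0x2a]=0x4c, mem[0x2b]=0xd2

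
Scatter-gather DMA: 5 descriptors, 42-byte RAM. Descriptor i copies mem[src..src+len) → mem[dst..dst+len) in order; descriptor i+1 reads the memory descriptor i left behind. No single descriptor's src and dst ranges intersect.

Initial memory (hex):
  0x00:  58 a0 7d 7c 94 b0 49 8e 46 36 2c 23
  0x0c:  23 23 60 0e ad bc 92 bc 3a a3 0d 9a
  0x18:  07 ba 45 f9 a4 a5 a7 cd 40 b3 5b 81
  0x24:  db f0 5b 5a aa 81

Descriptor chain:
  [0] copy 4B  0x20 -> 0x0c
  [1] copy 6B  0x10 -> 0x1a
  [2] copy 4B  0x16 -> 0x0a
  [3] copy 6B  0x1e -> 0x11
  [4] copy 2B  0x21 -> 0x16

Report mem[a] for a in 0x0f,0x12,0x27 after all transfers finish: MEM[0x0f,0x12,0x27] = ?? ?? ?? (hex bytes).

[0] 0x20->0x0c len=4 : 40 b3 5b 81
[1] 0x10->0x1a len=6 : ad bc 92 bc 3a a3
[2] 0x16->0x0a len=4 : 0d 9a 07 ba
[3] 0x1e->0x11 len=6 : 3a a3 40 b3 5b 81
[4] 0x21->0x16 len=2 : b3 5b
query mem[0x0f]=0x81, mem[0x12]=0xa3, mem[0x27]=0x5a

MEM[0x0f,0x12,0x27] = 81 a3 5a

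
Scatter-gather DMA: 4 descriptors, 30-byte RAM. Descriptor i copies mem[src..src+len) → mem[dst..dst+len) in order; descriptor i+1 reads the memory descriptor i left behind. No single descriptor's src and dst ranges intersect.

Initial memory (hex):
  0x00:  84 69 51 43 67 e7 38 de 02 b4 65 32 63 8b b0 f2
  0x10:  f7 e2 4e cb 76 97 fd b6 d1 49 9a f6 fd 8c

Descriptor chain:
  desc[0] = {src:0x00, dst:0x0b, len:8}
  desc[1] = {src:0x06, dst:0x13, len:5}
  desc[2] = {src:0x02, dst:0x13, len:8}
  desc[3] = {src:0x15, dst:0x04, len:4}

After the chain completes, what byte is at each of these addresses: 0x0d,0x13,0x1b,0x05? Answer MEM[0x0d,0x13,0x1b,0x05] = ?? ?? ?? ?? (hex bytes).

[0] 0x00->0x0b len=8 : 84 69 51 43 67 e7 38 de
[1] 0x06->0x13 len=5 : 38 de 02 b4 65
[2] 0x02->0x13 len=8 : 51 43 67 e7 38 de 02 b4
[3] 0x15->0x04 len=4 : 67 e7 38 de
query mem[0x0d]=0x51, mem[0x13]=0x51, mem[0x1b]=0xf6, mem[0x05]=0xe7

MEM[0x0d,0x13,0x1b,0x05] = 51 51 f6 e7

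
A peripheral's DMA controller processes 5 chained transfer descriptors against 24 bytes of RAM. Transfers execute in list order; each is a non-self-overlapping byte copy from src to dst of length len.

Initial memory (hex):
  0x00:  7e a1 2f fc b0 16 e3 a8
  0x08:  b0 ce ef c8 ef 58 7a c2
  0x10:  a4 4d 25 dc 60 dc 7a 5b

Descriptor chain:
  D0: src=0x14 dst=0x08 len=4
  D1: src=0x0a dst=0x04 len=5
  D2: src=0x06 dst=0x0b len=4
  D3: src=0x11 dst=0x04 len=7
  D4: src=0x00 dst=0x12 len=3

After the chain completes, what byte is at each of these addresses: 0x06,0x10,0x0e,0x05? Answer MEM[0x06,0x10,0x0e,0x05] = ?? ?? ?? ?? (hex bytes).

MEM[0x06,0x10,0x0e,0x05] = dc a4 dc 25

#0 dst[0x08+4] := {0x60,0xdc,0x7a,0x5b}
#1 dst[0x04+5] := {0x7a,0x5b,0xef,0x58,0x7a}
#2 dst[0x0b+4] := {0xef,0x58,0x7a,0xdc}
#3 dst[0x04+7] := {0x4d,0x25,0xdc,0x60,0xdc,0x7a,0x5b}
#4 dst[0x12+3] := {0x7e,0xa1,0x2f}
query mem[0x06]=0xdc, mem[0x10]=0xa4, mem[0x0e]=0xdc, mem[0x05]=0x25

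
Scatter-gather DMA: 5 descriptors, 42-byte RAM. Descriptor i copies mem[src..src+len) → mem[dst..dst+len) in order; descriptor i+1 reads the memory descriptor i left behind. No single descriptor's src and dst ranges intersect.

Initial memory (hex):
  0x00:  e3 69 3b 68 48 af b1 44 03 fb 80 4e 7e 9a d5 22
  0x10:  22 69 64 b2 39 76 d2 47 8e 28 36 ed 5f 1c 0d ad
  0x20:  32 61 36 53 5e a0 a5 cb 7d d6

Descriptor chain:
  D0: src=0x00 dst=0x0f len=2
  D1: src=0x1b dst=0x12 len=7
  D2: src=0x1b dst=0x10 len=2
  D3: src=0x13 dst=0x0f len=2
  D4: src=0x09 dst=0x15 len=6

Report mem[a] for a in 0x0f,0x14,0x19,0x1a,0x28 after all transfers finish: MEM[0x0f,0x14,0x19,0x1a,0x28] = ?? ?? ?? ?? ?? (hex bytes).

MEM[0x0f,0x14,0x19,0x1a,0x28] = 5f 1c 9a d5 7d

  after D0: wrote 2B at 0x0f = e369
  after D1: wrote 7B at 0x12 = ed5f1c0dad3261
  after D2: wrote 2B at 0x10 = ed5f
  after D3: wrote 2B at 0x0f = 5f1c
  after D4: wrote 6B at 0x15 = fb804e7e9ad5
query mem[0x0f]=0x5f, mem[0x14]=0x1c, mem[0x19]=0x9a, mem[0x1a]=0xd5, mem[0x28]=0x7d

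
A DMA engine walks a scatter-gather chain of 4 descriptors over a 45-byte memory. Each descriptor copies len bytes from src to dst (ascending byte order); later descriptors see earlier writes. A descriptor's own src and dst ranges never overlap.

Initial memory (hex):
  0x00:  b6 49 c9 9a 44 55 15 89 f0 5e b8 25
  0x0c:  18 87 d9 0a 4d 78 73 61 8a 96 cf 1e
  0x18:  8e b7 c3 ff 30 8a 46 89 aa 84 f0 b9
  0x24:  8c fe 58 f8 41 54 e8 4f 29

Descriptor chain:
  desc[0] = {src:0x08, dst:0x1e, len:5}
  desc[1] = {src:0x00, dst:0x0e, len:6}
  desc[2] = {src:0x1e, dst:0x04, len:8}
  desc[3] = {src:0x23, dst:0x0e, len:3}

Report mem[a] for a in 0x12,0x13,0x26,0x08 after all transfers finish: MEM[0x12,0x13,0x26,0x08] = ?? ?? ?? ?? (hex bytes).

MEM[0x12,0x13,0x26,0x08] = 44 55 58 18

#0 dst[0x1e+5] := {0xf0,0x5e,0xb8,0x25,0x18}
#1 dst[0x0e+6] := {0xb6,0x49,0xc9,0x9a,0x44,0x55}
#2 dst[0x04+8] := {0xf0,0x5e,0xb8,0x25,0x18,0xb9,0x8c,0xfe}
#3 dst[0x0e+3] := {0xb9,0x8c,0xfe}
query mem[0x12]=0x44, mem[0x13]=0x55, mem[0x26]=0x58, mem[0x08]=0x18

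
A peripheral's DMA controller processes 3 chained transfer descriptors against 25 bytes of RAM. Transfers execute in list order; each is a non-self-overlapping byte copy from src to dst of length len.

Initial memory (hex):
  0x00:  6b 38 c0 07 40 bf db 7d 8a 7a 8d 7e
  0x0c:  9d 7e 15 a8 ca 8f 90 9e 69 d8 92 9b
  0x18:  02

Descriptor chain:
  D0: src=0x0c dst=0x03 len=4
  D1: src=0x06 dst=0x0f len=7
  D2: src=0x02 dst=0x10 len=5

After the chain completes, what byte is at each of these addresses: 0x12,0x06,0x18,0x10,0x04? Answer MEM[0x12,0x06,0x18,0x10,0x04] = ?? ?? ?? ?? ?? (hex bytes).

MEM[0x12,0x06,0x18,0x10,0x04] = 7e a8 02 c0 7e

  after D0: wrote 4B at 0x03 = 9d7e15a8
  after D1: wrote 7B at 0x0f = a87d8a7a8d7e9d
  after D2: wrote 5B at 0x10 = c09d7e15a8
query mem[0x12]=0x7e, mem[0x06]=0xa8, mem[0x18]=0x02, mem[0x10]=0xc0, mem[0x04]=0x7e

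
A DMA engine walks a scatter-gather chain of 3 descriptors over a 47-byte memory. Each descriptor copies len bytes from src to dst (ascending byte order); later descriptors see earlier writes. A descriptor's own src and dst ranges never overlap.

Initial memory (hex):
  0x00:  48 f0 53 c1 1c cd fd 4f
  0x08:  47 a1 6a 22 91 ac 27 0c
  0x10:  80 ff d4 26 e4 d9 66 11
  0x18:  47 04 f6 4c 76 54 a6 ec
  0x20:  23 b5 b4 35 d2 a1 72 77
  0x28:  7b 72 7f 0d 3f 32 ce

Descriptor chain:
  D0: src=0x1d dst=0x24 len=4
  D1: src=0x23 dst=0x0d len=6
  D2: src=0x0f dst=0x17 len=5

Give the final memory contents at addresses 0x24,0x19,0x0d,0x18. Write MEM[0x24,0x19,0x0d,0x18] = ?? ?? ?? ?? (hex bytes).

MEM[0x24,0x19,0x0d,0x18] = 54 23 35 ec

[0] 0x1d->0x24 len=4 : 54 a6 ec 23
[1] 0x23->0x0d len=6 : 35 54 a6 ec 23 7b
[2] 0x0f->0x17 len=5 : a6 ec 23 7b 26
query mem[0x24]=0x54, mem[0x19]=0x23, mem[0x0d]=0x35, mem[0x18]=0xec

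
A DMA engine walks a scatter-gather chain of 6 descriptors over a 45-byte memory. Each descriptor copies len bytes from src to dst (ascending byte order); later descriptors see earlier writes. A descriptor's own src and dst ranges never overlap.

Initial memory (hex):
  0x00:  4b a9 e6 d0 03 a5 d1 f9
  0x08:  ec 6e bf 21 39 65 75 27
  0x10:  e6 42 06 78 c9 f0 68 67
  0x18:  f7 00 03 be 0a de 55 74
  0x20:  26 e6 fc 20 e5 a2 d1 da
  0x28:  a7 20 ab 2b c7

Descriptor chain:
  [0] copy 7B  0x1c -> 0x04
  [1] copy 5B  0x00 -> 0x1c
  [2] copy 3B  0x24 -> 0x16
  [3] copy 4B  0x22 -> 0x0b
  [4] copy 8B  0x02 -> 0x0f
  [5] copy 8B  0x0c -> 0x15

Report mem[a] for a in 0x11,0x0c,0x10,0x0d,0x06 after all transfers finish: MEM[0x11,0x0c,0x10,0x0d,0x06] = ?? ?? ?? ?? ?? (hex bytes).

  after D0: wrote 7B at 0x04 = 0ade557426e6fc
  after D1: wrote 5B at 0x1c = 4ba9e6d00a
  after D2: wrote 3B at 0x16 = e5a2d1
  after D3: wrote 4B at 0x0b = fc20e5a2
  after D4: wrote 8B at 0x0f = e6d00ade557426e6
  after D5: wrote 8B at 0x15 = 20e5a2e6d00ade55
query mem[0x11]=0x0a, mem[0x0c]=0x20, mem[0x10]=0xd0, mem[0x0d]=0xe5, mem[0x06]=0x55

MEM[0x11,0x0c,0x10,0x0d,0x06] = 0a 20 d0 e5 55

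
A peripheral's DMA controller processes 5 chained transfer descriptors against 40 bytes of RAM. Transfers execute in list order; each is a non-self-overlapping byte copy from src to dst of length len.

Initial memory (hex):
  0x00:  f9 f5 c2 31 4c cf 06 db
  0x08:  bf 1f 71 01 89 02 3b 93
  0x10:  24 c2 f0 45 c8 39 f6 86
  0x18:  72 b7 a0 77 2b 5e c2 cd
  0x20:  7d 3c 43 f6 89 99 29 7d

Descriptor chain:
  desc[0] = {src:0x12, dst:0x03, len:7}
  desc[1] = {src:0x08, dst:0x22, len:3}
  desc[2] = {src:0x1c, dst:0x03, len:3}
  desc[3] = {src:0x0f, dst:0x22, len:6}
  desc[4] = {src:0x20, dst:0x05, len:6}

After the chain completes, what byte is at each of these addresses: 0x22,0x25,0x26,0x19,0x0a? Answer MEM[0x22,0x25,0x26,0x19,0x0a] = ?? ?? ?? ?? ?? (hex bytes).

#0 dst[0x03+7] := {0xf0,0x45,0xc8,0x39,0xf6,0x86,0x72}
#1 dst[0x22+3] := {0x86,0x72,0x71}
#2 dst[0x03+3] := {0x2b,0x5e,0xc2}
#3 dst[0x22+6] := {0x93,0x24,0xc2,0xf0,0x45,0xc8}
#4 dst[0x05+6] := {0x7d,0x3c,0x93,0x24,0xc2,0xf0}
query mem[0x22]=0x93, mem[0x25]=0xf0, mem[0x26]=0x45, mem[0x19]=0xb7, mem[0x0a]=0xf0

MEM[0x22,0x25,0x26,0x19,0x0a] = 93 f0 45 b7 f0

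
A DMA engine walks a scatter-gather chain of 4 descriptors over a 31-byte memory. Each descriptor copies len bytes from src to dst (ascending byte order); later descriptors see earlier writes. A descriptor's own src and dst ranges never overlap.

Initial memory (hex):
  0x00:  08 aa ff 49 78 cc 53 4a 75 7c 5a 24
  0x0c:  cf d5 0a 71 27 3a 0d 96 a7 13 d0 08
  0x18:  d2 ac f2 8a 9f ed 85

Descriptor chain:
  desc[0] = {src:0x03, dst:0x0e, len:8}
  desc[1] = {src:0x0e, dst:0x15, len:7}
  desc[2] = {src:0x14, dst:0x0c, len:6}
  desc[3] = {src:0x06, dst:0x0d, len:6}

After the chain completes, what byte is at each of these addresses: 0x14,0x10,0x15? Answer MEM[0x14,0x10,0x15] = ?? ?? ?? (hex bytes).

D0: mem[0x0e..0x15] <- [49 78 cc 53 4a 75 7c 5a]
D1: mem[0x15..0x1b] <- [49 78 cc 53 4a 75 7c]
D2: mem[0x0c..0x11] <- [7c 49 78 cc 53 4a]
D3: mem[0x0d..0x12] <- [53 4a 75 7c 5a 24]
query mem[0x14]=0x7c, mem[0x10]=0x7c, mem[0x15]=0x49

MEM[0x14,0x10,0x15] = 7c 7c 49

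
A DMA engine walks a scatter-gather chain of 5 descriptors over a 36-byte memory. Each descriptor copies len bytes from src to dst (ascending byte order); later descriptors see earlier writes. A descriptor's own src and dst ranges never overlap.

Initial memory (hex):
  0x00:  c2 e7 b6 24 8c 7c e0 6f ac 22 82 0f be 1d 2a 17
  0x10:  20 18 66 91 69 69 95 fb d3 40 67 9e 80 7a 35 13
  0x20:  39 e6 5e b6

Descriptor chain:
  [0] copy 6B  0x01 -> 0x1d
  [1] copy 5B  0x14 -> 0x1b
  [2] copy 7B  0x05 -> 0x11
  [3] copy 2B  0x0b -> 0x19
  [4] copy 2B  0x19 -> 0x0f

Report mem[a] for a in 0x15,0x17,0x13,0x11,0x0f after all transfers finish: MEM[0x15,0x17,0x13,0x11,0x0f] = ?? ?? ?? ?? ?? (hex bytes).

MEM[0x15,0x17,0x13,0x11,0x0f] = 22 0f 6f 7c 0f

  after D0: wrote 6B at 0x1d = e7b6248c7ce0
  after D1: wrote 5B at 0x1b = 696995fbd3
  after D2: wrote 7B at 0x11 = 7ce06fac22820f
  after D3: wrote 2B at 0x19 = 0fbe
  after D4: wrote 2B at 0x0f = 0fbe
query mem[0x15]=0x22, mem[0x17]=0x0f, mem[0x13]=0x6f, mem[0x11]=0x7c, mem[0x0f]=0x0f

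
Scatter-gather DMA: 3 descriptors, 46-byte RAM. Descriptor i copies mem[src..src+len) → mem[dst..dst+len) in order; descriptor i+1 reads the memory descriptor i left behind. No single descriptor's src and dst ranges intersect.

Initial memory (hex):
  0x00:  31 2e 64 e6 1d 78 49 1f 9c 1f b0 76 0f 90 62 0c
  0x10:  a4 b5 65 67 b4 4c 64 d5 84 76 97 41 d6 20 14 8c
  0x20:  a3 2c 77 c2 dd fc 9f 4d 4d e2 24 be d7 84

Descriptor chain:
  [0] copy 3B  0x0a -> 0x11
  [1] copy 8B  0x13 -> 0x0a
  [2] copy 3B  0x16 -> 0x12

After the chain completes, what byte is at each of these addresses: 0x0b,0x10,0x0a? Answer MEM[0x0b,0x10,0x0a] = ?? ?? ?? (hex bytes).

[0] 0x0a->0x11 len=3 : b0 76 0f
[1] 0x13->0x0a len=8 : 0f b4 4c 64 d5 84 76 97
[2] 0x16->0x12 len=3 : 64 d5 84
query mem[0x0b]=0xb4, mem[0x10]=0x76, mem[0x0a]=0x0f

MEM[0x0b,0x10,0x0a] = b4 76 0f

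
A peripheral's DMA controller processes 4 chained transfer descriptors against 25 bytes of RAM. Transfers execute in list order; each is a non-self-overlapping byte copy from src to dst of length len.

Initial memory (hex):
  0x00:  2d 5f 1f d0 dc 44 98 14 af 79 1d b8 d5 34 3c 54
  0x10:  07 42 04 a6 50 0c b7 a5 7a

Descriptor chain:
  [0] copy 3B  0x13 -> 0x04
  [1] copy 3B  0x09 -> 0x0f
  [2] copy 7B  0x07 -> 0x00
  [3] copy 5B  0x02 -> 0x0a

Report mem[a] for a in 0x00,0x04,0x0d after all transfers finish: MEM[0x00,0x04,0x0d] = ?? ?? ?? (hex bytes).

MEM[0x00,0x04,0x0d] = 14 b8 d5

  after D0: wrote 3B at 0x04 = a6500c
  after D1: wrote 3B at 0x0f = 791db8
  after D2: wrote 7B at 0x00 = 14af791db8d534
  after D3: wrote 5B at 0x0a = 791db8d534
query mem[0x00]=0x14, mem[0x04]=0xb8, mem[0x0d]=0xd5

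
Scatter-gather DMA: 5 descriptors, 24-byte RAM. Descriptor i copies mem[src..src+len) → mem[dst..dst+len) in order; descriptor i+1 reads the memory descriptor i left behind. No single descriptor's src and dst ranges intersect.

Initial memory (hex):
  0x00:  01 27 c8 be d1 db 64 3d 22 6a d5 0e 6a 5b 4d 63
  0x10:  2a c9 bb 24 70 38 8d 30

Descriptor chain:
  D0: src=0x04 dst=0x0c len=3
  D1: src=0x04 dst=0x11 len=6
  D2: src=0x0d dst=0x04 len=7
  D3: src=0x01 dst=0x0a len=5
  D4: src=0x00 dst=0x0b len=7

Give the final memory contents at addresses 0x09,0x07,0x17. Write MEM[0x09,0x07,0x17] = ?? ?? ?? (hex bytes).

[0] 0x04->0x0c len=3 : d1 db 64
[1] 0x04->0x11 len=6 : d1 db 64 3d 22 6a
[2] 0x0d->0x04 len=7 : db 64 63 2a d1 db 64
[3] 0x01->0x0a len=5 : 27 c8 be db 64
[4] 0x00->0x0b len=7 : 01 27 c8 be db 64 63
query mem[0x09]=0xdb, mem[0x07]=0x2a, mem[0x17]=0x30

MEM[0x09,0x07,0x17] = db 2a 30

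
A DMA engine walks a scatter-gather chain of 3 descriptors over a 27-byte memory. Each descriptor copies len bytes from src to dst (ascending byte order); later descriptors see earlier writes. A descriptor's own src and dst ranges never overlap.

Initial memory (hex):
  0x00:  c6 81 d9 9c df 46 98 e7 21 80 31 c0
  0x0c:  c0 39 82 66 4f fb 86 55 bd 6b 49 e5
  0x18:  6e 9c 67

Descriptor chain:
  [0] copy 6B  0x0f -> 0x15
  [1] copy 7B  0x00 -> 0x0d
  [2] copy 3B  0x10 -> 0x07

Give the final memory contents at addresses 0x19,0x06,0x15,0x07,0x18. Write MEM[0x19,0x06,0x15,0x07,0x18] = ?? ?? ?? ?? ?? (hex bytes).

#0 dst[0x15+6] := {0x66,0x4f,0xfb,0x86,0x55,0xbd}
#1 dst[0x0d+7] := {0xc6,0x81,0xd9,0x9c,0xdf,0x46,0x98}
#2 dst[0x07+3] := {0x9c,0xdf,0x46}
query mem[0x19]=0x55, mem[0x06]=0x98, mem[0x15]=0x66, mem[0x07]=0x9c, mem[0x18]=0x86

MEM[0x19,0x06,0x15,0x07,0x18] = 55 98 66 9c 86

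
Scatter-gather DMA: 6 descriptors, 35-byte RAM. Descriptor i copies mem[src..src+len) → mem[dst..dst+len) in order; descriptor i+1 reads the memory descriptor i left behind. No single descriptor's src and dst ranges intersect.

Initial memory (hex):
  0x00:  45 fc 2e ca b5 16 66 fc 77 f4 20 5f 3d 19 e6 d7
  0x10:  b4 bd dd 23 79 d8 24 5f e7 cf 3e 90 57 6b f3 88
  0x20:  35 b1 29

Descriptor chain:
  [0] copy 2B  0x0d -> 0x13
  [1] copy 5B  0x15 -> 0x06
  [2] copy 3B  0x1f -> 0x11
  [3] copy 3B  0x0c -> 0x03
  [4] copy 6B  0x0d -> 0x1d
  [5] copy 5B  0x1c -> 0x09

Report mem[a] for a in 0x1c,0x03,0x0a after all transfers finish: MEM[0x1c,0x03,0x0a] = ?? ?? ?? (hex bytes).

#0 dst[0x13+2] := {0x19,0xe6}
#1 dst[0x06+5] := {0xd8,0x24,0x5f,0xe7,0xcf}
#2 dst[0x11+3] := {0x88,0x35,0xb1}
#3 dst[0x03+3] := {0x3d,0x19,0xe6}
#4 dst[0x1d+6] := {0x19,0xe6,0xd7,0xb4,0x88,0x35}
#5 dst[0x09+5] := {0x57,0x19,0xe6,0xd7,0xb4}
query mem[0x1c]=0x57, mem[0x03]=0x3d, mem[0x0a]=0x19

MEM[0x1c,0x03,0x0a] = 57 3d 19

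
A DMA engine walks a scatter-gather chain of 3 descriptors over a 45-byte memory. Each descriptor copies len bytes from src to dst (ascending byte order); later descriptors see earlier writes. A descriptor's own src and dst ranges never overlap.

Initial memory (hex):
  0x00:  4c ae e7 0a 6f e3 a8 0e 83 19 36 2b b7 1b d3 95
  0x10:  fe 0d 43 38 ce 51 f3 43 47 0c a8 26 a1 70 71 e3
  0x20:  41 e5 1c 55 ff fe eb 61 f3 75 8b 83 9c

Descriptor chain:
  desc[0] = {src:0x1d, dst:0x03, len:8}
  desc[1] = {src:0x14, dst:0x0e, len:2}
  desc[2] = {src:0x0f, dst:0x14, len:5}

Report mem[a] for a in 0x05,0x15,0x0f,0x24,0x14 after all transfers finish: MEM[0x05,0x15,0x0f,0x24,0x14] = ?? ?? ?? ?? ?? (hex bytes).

[0] 0x1d->0x03 len=8 : 70 71 e3 41 e5 1c 55 ff
[1] 0x14->0x0e len=2 : ce 51
[2] 0x0f->0x14 len=5 : 51 fe 0d 43 38
query mem[0x05]=0xe3, mem[0x15]=0xfe, mem[0x0f]=0x51, mem[0x24]=0xff, mem[0x14]=0x51

MEM[0x05,0x15,0x0f,0x24,0x14] = e3 fe 51 ff 51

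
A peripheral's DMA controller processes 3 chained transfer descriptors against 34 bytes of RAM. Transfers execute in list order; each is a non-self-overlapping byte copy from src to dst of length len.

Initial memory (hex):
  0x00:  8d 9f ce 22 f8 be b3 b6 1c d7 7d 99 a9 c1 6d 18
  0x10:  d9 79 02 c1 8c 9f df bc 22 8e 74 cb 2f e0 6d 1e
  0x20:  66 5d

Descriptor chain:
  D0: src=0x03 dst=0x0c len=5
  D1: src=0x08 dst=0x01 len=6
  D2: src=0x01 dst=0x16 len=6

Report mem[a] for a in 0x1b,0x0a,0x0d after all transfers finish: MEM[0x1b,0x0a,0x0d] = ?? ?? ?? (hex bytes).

[0] 0x03->0x0c len=5 : 22 f8 be b3 b6
[1] 0x08->0x01 len=6 : 1c d7 7d 99 22 f8
[2] 0x01->0x16 len=6 : 1c d7 7d 99 22 f8
query mem[0x1b]=0xf8, mem[0x0a]=0x7d, mem[0x0d]=0xf8

MEM[0x1b,0x0a,0x0d] = f8 7d f8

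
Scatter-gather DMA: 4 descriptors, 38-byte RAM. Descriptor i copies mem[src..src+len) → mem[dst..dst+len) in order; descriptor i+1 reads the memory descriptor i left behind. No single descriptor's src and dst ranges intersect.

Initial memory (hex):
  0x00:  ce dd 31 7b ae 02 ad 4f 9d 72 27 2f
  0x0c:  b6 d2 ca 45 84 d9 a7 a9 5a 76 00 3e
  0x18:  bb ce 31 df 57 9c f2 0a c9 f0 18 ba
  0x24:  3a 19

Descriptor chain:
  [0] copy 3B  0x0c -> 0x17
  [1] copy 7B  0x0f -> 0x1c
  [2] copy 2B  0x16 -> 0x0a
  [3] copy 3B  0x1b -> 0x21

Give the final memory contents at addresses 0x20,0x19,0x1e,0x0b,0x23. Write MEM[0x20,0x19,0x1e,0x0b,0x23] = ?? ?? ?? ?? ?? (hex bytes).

D0: mem[0x17..0x19] <- [b6 d2 ca]
D1: mem[0x1c..0x22] <- [45 84 d9 a7 a9 5a 76]
D2: mem[0x0a..0x0b] <- [00 b6]
D3: mem[0x21..0x23] <- [df 45 84]
query mem[0x20]=0xa9, mem[0x19]=0xca, mem[0x1e]=0xd9, mem[0x0b]=0xb6, mem[0x23]=0x84

MEM[0x20,0x19,0x1e,0x0b,0x23] = a9 ca d9 b6 84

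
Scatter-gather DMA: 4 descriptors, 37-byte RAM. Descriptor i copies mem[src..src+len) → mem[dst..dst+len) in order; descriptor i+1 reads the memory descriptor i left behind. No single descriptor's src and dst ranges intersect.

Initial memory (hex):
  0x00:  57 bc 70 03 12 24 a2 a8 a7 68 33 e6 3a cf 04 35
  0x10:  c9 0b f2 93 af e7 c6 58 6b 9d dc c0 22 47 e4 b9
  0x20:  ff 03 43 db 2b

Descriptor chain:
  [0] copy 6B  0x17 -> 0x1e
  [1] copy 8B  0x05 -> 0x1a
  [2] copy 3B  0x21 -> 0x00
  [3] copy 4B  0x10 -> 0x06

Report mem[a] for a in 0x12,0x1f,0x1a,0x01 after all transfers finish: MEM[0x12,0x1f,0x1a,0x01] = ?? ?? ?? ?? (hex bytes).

MEM[0x12,0x1f,0x1a,0x01] = f2 33 24 c0

[0] 0x17->0x1e len=6 : 58 6b 9d dc c0 22
[1] 0x05->0x1a len=8 : 24 a2 a8 a7 68 33 e6 3a
[2] 0x21->0x00 len=3 : 3a c0 22
[3] 0x10->0x06 len=4 : c9 0b f2 93
query mem[0x12]=0xf2, mem[0x1f]=0x33, mem[0x1a]=0x24, mem[0x01]=0xc0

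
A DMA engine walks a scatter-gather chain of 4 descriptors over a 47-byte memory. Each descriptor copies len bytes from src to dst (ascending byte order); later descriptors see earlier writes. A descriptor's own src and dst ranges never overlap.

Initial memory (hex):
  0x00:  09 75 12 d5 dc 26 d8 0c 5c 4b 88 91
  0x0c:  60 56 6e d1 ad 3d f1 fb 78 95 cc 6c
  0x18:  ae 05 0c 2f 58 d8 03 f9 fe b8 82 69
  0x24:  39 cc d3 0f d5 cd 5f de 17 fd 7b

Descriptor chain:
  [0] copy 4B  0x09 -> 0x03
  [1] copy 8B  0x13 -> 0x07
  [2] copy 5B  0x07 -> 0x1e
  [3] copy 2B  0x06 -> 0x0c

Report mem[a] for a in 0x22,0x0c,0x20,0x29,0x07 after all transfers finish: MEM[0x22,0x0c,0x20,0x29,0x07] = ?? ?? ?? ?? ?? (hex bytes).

[0] 0x09->0x03 len=4 : 4b 88 91 60
[1] 0x13->0x07 len=8 : fb 78 95 cc 6c ae 05 0c
[2] 0x07->0x1e len=5 : fb 78 95 cc 6c
[3] 0x06->0x0c len=2 : 60 fb
query mem[0x22]=0x6c, mem[0x0c]=0x60, mem[0x20]=0x95, mem[0x29]=0xcd, mem[0x07]=0xfb

MEM[0x22,0x0c,0x20,0x29,0x07] = 6c 60 95 cd fb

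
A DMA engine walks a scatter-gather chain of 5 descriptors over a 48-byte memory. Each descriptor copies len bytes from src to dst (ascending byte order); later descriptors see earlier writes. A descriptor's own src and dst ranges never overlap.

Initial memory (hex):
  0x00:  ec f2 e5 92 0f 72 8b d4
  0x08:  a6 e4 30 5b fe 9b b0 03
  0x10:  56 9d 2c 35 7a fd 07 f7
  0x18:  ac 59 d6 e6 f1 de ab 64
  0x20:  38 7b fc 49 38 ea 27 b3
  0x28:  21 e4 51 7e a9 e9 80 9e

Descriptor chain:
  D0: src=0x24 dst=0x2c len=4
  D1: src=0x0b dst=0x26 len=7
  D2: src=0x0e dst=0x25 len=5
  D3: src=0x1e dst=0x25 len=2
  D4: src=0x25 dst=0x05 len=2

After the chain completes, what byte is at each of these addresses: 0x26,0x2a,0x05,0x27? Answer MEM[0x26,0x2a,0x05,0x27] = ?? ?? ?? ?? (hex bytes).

#0 dst[0x2c+4] := {0x38,0xea,0x27,0xb3}
#1 dst[0x26+7] := {0x5b,0xfe,0x9b,0xb0,0x03,0x56,0x9d}
#2 dst[0x25+5] := {0xb0,0x03,0x56,0x9d,0x2c}
#3 dst[0x25+2] := {0xab,0x64}
#4 dst[0x05+2] := {0xab,0x64}
query mem[0x26]=0x64, mem[0x2a]=0x03, mem[0x05]=0xab, mem[0x27]=0x56

MEM[0x26,0x2a,0x05,0x27] = 64 03 ab 56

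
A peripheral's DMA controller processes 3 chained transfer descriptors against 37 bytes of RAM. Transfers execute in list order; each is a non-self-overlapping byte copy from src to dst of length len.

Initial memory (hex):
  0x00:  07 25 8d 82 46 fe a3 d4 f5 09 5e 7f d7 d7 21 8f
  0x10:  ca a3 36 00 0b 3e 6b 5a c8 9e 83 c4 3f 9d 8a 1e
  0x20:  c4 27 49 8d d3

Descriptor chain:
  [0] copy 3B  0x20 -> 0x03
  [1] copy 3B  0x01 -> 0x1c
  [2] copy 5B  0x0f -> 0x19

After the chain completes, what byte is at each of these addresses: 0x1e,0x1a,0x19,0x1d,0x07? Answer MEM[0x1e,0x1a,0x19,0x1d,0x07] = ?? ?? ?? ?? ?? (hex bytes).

MEM[0x1e,0x1a,0x19,0x1d,0x07] = c4 ca 8f 00 d4

  after D0: wrote 3B at 0x03 = c42749
  after D1: wrote 3B at 0x1c = 258dc4
  after D2: wrote 5B at 0x19 = 8fcaa33600
query mem[0x1e]=0xc4, mem[0x1a]=0xca, mem[0x19]=0x8f, mem[0x1d]=0x00, mem[0x07]=0xd4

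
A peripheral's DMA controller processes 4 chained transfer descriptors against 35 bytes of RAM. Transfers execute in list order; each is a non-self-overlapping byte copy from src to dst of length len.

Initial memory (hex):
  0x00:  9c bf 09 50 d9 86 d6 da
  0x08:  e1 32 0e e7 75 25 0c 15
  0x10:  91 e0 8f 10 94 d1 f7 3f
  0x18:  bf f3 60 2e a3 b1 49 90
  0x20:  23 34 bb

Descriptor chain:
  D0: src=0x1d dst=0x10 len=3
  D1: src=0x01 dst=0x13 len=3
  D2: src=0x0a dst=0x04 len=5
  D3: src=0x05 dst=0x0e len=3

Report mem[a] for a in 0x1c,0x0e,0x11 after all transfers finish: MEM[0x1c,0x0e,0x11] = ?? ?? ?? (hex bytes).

D0: mem[0x10..0x12] <- [b1 49 90]
D1: mem[0x13..0x15] <- [bf 09 50]
D2: mem[0x04..0x08] <- [0e e7 75 25 0c]
D3: mem[0x0e..0x10] <- [e7 75 25]
query mem[0x1c]=0xa3, mem[0x0e]=0xe7, mem[0x11]=0x49

MEM[0x1c,0x0e,0x11] = a3 e7 49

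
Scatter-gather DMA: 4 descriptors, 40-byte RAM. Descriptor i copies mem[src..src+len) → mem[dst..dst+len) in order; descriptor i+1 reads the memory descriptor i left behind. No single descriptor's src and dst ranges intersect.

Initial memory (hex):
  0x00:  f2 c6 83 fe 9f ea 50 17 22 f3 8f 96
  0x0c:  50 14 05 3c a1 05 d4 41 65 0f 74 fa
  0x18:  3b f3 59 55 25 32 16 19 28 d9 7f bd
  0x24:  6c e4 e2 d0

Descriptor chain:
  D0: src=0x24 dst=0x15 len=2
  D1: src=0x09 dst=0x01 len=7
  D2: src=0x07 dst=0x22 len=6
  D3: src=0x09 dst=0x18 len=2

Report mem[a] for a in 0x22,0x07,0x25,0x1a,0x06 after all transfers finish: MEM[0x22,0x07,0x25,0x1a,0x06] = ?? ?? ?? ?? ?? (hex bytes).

MEM[0x22,0x07,0x25,0x1a,0x06] = 3c 3c 8f 59 05

[0] 0x24->0x15 len=2 : 6c e4
[1] 0x09->0x01 len=7 : f3 8f 96 50 14 05 3c
[2] 0x07->0x22 len=6 : 3c 22 f3 8f 96 50
[3] 0x09->0x18 len=2 : f3 8f
query mem[0x22]=0x3c, mem[0x07]=0x3c, mem[0x25]=0x8f, mem[0x1a]=0x59, mem[0x06]=0x05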